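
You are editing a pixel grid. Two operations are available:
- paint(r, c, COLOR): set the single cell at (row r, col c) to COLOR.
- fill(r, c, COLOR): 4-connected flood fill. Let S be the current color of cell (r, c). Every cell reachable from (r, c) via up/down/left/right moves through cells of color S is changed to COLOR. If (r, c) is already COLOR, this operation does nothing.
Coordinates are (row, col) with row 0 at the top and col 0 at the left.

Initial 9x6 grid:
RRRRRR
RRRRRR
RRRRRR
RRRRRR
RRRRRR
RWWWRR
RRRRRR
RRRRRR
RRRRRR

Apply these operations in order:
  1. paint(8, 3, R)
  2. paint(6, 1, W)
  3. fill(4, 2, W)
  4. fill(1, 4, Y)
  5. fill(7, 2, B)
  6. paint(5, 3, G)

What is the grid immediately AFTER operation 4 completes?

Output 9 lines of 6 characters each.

Answer: YYYYYY
YYYYYY
YYYYYY
YYYYYY
YYYYYY
YYYYYY
YYYYYY
YYYYYY
YYYYYY

Derivation:
After op 1 paint(8,3,R):
RRRRRR
RRRRRR
RRRRRR
RRRRRR
RRRRRR
RWWWRR
RRRRRR
RRRRRR
RRRRRR
After op 2 paint(6,1,W):
RRRRRR
RRRRRR
RRRRRR
RRRRRR
RRRRRR
RWWWRR
RWRRRR
RRRRRR
RRRRRR
After op 3 fill(4,2,W) [50 cells changed]:
WWWWWW
WWWWWW
WWWWWW
WWWWWW
WWWWWW
WWWWWW
WWWWWW
WWWWWW
WWWWWW
After op 4 fill(1,4,Y) [54 cells changed]:
YYYYYY
YYYYYY
YYYYYY
YYYYYY
YYYYYY
YYYYYY
YYYYYY
YYYYYY
YYYYYY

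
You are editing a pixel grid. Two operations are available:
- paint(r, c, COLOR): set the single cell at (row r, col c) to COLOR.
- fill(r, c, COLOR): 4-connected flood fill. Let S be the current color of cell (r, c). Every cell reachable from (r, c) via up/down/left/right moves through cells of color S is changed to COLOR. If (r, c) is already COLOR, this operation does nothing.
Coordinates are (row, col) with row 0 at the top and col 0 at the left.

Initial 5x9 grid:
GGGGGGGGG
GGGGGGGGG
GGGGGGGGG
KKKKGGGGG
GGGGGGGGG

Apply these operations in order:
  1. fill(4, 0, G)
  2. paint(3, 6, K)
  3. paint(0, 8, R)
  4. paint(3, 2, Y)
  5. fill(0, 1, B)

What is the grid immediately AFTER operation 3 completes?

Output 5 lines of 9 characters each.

Answer: GGGGGGGGR
GGGGGGGGG
GGGGGGGGG
KKKKGGKGG
GGGGGGGGG

Derivation:
After op 1 fill(4,0,G) [0 cells changed]:
GGGGGGGGG
GGGGGGGGG
GGGGGGGGG
KKKKGGGGG
GGGGGGGGG
After op 2 paint(3,6,K):
GGGGGGGGG
GGGGGGGGG
GGGGGGGGG
KKKKGGKGG
GGGGGGGGG
After op 3 paint(0,8,R):
GGGGGGGGR
GGGGGGGGG
GGGGGGGGG
KKKKGGKGG
GGGGGGGGG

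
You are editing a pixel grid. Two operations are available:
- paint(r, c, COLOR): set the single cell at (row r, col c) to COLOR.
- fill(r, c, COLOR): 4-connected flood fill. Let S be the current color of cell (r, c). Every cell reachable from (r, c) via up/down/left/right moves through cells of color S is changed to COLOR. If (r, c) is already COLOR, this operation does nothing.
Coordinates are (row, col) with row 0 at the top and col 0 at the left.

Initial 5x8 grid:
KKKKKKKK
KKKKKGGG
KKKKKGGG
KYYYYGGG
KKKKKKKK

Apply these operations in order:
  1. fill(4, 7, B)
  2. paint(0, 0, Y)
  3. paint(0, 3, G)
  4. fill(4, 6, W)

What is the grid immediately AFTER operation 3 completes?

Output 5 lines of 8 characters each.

Answer: YBBGBBBB
BBBBBGGG
BBBBBGGG
BYYYYGGG
BBBBBBBB

Derivation:
After op 1 fill(4,7,B) [27 cells changed]:
BBBBBBBB
BBBBBGGG
BBBBBGGG
BYYYYGGG
BBBBBBBB
After op 2 paint(0,0,Y):
YBBBBBBB
BBBBBGGG
BBBBBGGG
BYYYYGGG
BBBBBBBB
After op 3 paint(0,3,G):
YBBGBBBB
BBBBBGGG
BBBBBGGG
BYYYYGGG
BBBBBBBB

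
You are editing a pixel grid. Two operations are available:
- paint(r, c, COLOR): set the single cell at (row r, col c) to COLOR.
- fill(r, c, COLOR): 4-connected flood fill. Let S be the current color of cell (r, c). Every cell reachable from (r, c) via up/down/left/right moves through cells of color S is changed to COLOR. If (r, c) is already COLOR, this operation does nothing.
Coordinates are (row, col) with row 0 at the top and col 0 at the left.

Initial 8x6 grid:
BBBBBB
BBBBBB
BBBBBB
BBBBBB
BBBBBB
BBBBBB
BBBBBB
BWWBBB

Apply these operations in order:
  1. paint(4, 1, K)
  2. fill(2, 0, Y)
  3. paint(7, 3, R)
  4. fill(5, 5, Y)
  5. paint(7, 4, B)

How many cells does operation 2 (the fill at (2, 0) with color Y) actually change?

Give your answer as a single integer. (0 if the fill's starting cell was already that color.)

After op 1 paint(4,1,K):
BBBBBB
BBBBBB
BBBBBB
BBBBBB
BKBBBB
BBBBBB
BBBBBB
BWWBBB
After op 2 fill(2,0,Y) [45 cells changed]:
YYYYYY
YYYYYY
YYYYYY
YYYYYY
YKYYYY
YYYYYY
YYYYYY
YWWYYY

Answer: 45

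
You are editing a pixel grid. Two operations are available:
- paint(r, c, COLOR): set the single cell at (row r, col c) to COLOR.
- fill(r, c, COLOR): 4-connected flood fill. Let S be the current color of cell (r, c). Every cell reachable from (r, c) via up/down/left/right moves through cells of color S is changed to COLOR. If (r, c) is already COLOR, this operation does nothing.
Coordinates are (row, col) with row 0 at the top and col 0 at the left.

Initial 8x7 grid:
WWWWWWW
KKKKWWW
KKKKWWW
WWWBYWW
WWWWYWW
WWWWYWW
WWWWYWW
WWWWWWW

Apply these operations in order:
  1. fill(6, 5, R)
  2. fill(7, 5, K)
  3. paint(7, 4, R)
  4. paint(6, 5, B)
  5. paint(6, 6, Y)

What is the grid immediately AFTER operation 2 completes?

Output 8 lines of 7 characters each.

Answer: KKKKKKK
KKKKKKK
KKKKKKK
KKKBYKK
KKKKYKK
KKKKYKK
KKKKYKK
KKKKKKK

Derivation:
After op 1 fill(6,5,R) [43 cells changed]:
RRRRRRR
KKKKRRR
KKKKRRR
RRRBYRR
RRRRYRR
RRRRYRR
RRRRYRR
RRRRRRR
After op 2 fill(7,5,K) [43 cells changed]:
KKKKKKK
KKKKKKK
KKKKKKK
KKKBYKK
KKKKYKK
KKKKYKK
KKKKYKK
KKKKKKK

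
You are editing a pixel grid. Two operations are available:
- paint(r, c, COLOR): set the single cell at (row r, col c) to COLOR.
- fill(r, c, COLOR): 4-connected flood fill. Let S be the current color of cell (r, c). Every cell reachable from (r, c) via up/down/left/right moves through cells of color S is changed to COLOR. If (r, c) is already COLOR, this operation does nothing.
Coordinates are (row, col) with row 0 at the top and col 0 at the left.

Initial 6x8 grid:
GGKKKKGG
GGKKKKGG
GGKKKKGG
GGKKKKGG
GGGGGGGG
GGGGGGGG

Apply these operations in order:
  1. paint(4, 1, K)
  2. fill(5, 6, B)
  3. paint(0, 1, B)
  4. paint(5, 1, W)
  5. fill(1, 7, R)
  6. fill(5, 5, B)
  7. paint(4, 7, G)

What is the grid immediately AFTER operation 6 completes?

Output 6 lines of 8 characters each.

Answer: BBKKKKBB
BBKKKKBB
BBKKKKBB
BBKKKKBB
BKBBBBBB
BWBBBBBB

Derivation:
After op 1 paint(4,1,K):
GGKKKKGG
GGKKKKGG
GGKKKKGG
GGKKKKGG
GKGGGGGG
GGGGGGGG
After op 2 fill(5,6,B) [31 cells changed]:
BBKKKKBB
BBKKKKBB
BBKKKKBB
BBKKKKBB
BKBBBBBB
BBBBBBBB
After op 3 paint(0,1,B):
BBKKKKBB
BBKKKKBB
BBKKKKBB
BBKKKKBB
BKBBBBBB
BBBBBBBB
After op 4 paint(5,1,W):
BBKKKKBB
BBKKKKBB
BBKKKKBB
BBKKKKBB
BKBBBBBB
BWBBBBBB
After op 5 fill(1,7,R) [20 cells changed]:
BBKKKKRR
BBKKKKRR
BBKKKKRR
BBKKKKRR
BKRRRRRR
BWRRRRRR
After op 6 fill(5,5,B) [20 cells changed]:
BBKKKKBB
BBKKKKBB
BBKKKKBB
BBKKKKBB
BKBBBBBB
BWBBBBBB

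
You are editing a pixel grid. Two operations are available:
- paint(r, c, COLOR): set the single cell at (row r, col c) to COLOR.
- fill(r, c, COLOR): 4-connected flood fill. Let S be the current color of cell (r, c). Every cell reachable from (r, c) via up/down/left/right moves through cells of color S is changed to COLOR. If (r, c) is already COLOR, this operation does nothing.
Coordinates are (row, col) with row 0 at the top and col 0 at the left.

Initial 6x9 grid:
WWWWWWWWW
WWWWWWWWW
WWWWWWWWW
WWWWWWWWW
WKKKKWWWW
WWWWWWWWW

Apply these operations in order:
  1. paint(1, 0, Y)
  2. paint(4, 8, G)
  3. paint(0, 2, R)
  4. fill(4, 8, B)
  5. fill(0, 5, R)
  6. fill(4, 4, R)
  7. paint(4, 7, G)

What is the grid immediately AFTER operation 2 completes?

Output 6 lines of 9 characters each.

After op 1 paint(1,0,Y):
WWWWWWWWW
YWWWWWWWW
WWWWWWWWW
WWWWWWWWW
WKKKKWWWW
WWWWWWWWW
After op 2 paint(4,8,G):
WWWWWWWWW
YWWWWWWWW
WWWWWWWWW
WWWWWWWWW
WKKKKWWWG
WWWWWWWWW

Answer: WWWWWWWWW
YWWWWWWWW
WWWWWWWWW
WWWWWWWWW
WKKKKWWWG
WWWWWWWWW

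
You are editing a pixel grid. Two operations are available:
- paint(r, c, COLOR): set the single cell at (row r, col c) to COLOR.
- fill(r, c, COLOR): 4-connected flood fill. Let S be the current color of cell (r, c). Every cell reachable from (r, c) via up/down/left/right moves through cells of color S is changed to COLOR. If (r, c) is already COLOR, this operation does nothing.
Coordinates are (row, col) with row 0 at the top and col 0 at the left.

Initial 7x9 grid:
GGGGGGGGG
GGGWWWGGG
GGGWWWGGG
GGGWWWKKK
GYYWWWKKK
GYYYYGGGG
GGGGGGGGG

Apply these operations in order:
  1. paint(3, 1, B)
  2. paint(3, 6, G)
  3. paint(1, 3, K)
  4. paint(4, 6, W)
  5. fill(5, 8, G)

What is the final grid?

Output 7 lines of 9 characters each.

After op 1 paint(3,1,B):
GGGGGGGGG
GGGWWWGGG
GGGWWWGGG
GBGWWWKKK
GYYWWWKKK
GYYYYGGGG
GGGGGGGGG
After op 2 paint(3,6,G):
GGGGGGGGG
GGGWWWGGG
GGGWWWGGG
GBGWWWGKK
GYYWWWKKK
GYYYYGGGG
GGGGGGGGG
After op 3 paint(1,3,K):
GGGGGGGGG
GGGKWWGGG
GGGWWWGGG
GBGWWWGKK
GYYWWWKKK
GYYYYGGGG
GGGGGGGGG
After op 4 paint(4,6,W):
GGGGGGGGG
GGGKWWGGG
GGGWWWGGG
GBGWWWGKK
GYYWWWWKK
GYYYYGGGG
GGGGGGGGG
After op 5 fill(5,8,G) [0 cells changed]:
GGGGGGGGG
GGGKWWGGG
GGGWWWGGG
GBGWWWGKK
GYYWWWWKK
GYYYYGGGG
GGGGGGGGG

Answer: GGGGGGGGG
GGGKWWGGG
GGGWWWGGG
GBGWWWGKK
GYYWWWWKK
GYYYYGGGG
GGGGGGGGG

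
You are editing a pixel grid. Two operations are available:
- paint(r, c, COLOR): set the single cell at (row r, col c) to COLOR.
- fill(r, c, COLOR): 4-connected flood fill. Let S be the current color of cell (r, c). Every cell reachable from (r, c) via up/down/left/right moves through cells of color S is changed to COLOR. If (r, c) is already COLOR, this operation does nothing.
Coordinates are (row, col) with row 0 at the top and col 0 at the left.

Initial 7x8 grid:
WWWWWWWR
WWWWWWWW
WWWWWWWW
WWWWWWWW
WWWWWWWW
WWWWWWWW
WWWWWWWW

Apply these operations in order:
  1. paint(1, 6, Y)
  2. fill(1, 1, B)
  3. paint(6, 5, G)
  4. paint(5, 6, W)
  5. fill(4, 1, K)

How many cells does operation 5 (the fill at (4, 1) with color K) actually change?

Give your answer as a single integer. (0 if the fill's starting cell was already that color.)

Answer: 52

Derivation:
After op 1 paint(1,6,Y):
WWWWWWWR
WWWWWWYW
WWWWWWWW
WWWWWWWW
WWWWWWWW
WWWWWWWW
WWWWWWWW
After op 2 fill(1,1,B) [54 cells changed]:
BBBBBBBR
BBBBBBYB
BBBBBBBB
BBBBBBBB
BBBBBBBB
BBBBBBBB
BBBBBBBB
After op 3 paint(6,5,G):
BBBBBBBR
BBBBBBYB
BBBBBBBB
BBBBBBBB
BBBBBBBB
BBBBBBBB
BBBBBGBB
After op 4 paint(5,6,W):
BBBBBBBR
BBBBBBYB
BBBBBBBB
BBBBBBBB
BBBBBBBB
BBBBBBWB
BBBBBGBB
After op 5 fill(4,1,K) [52 cells changed]:
KKKKKKKR
KKKKKKYK
KKKKKKKK
KKKKKKKK
KKKKKKKK
KKKKKKWK
KKKKKGKK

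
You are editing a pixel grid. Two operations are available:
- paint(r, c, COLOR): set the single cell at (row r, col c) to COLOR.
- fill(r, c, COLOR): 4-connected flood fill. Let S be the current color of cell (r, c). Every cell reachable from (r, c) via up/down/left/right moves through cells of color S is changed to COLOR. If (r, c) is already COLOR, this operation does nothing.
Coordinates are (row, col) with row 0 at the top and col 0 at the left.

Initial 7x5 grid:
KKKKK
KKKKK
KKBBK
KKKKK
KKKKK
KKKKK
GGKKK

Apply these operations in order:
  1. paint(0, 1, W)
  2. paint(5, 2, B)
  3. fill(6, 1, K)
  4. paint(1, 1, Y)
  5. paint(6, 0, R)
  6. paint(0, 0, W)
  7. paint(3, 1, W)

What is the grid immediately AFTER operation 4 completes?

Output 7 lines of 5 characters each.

Answer: KWKKK
KYKKK
KKBBK
KKKKK
KKKKK
KKBKK
KKKKK

Derivation:
After op 1 paint(0,1,W):
KWKKK
KKKKK
KKBBK
KKKKK
KKKKK
KKKKK
GGKKK
After op 2 paint(5,2,B):
KWKKK
KKKKK
KKBBK
KKKKK
KKKKK
KKBKK
GGKKK
After op 3 fill(6,1,K) [2 cells changed]:
KWKKK
KKKKK
KKBBK
KKKKK
KKKKK
KKBKK
KKKKK
After op 4 paint(1,1,Y):
KWKKK
KYKKK
KKBBK
KKKKK
KKKKK
KKBKK
KKKKK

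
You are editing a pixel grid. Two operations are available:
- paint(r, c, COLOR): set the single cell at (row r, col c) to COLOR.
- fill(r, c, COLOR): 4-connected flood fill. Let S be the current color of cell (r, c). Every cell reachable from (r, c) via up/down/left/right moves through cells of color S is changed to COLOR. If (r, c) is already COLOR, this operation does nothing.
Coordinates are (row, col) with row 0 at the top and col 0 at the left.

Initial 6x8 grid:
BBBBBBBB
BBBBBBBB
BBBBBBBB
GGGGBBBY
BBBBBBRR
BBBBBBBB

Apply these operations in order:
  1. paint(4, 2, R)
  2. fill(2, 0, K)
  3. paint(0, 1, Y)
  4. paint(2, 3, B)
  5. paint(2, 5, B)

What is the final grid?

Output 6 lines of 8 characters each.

Answer: KYKKKKKK
KKKKKKKK
KKKBKBKK
GGGGKKKY
KKRKKKRR
KKKKKKKK

Derivation:
After op 1 paint(4,2,R):
BBBBBBBB
BBBBBBBB
BBBBBBBB
GGGGBBBY
BBRBBBRR
BBBBBBBB
After op 2 fill(2,0,K) [40 cells changed]:
KKKKKKKK
KKKKKKKK
KKKKKKKK
GGGGKKKY
KKRKKKRR
KKKKKKKK
After op 3 paint(0,1,Y):
KYKKKKKK
KKKKKKKK
KKKKKKKK
GGGGKKKY
KKRKKKRR
KKKKKKKK
After op 4 paint(2,3,B):
KYKKKKKK
KKKKKKKK
KKKBKKKK
GGGGKKKY
KKRKKKRR
KKKKKKKK
After op 5 paint(2,5,B):
KYKKKKKK
KKKKKKKK
KKKBKBKK
GGGGKKKY
KKRKKKRR
KKKKKKKK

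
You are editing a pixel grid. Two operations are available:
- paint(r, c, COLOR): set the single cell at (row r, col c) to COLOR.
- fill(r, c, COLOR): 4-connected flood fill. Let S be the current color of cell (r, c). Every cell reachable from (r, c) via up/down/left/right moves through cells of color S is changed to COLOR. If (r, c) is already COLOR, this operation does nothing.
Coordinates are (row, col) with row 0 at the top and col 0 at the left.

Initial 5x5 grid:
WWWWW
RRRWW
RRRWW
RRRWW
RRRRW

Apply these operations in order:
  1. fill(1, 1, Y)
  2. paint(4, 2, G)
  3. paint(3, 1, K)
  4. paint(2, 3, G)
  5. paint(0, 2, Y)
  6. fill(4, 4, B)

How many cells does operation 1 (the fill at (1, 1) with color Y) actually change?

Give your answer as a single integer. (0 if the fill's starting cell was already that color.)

After op 1 fill(1,1,Y) [13 cells changed]:
WWWWW
YYYWW
YYYWW
YYYWW
YYYYW

Answer: 13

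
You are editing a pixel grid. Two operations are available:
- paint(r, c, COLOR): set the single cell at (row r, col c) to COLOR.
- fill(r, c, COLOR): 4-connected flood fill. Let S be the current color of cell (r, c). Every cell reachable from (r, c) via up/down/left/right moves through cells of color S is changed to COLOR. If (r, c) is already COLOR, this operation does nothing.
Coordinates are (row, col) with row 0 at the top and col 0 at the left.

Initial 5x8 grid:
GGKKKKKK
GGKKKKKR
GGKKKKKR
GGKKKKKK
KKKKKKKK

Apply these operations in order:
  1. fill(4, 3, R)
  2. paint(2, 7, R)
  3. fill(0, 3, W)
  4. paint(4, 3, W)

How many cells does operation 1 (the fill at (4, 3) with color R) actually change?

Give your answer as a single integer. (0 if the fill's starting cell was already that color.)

Answer: 30

Derivation:
After op 1 fill(4,3,R) [30 cells changed]:
GGRRRRRR
GGRRRRRR
GGRRRRRR
GGRRRRRR
RRRRRRRR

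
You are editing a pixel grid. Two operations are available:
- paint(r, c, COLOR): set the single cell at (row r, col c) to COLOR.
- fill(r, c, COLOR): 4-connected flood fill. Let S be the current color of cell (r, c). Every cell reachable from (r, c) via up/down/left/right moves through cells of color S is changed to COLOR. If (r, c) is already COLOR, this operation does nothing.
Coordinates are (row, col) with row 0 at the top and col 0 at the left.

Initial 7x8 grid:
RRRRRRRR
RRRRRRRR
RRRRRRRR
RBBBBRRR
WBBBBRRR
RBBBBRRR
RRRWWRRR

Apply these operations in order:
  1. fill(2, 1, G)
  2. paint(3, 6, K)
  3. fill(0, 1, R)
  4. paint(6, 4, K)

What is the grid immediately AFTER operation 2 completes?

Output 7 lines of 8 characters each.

Answer: GGGGGGGG
GGGGGGGG
GGGGGGGG
GBBBBGKG
WBBBBGGG
RBBBBGGG
RRRWWGGG

Derivation:
After op 1 fill(2,1,G) [37 cells changed]:
GGGGGGGG
GGGGGGGG
GGGGGGGG
GBBBBGGG
WBBBBGGG
RBBBBGGG
RRRWWGGG
After op 2 paint(3,6,K):
GGGGGGGG
GGGGGGGG
GGGGGGGG
GBBBBGKG
WBBBBGGG
RBBBBGGG
RRRWWGGG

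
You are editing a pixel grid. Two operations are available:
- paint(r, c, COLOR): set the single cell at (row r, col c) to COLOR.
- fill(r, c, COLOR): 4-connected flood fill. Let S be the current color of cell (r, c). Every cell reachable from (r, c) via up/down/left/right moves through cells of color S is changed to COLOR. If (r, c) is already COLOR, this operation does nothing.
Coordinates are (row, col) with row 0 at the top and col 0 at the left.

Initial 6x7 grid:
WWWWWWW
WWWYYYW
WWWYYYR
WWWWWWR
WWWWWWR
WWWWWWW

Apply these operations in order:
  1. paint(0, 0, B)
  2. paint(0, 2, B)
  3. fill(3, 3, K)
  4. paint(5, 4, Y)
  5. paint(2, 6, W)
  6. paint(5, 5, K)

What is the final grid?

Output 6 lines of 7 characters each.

After op 1 paint(0,0,B):
BWWWWWW
WWWYYYW
WWWYYYR
WWWWWWR
WWWWWWR
WWWWWWW
After op 2 paint(0,2,B):
BWBWWWW
WWWYYYW
WWWYYYR
WWWWWWR
WWWWWWR
WWWWWWW
After op 3 fill(3,3,K) [26 cells changed]:
BKBWWWW
KKKYYYW
KKKYYYR
KKKKKKR
KKKKKKR
KKKKKKK
After op 4 paint(5,4,Y):
BKBWWWW
KKKYYYW
KKKYYYR
KKKKKKR
KKKKKKR
KKKKYKK
After op 5 paint(2,6,W):
BKBWWWW
KKKYYYW
KKKYYYW
KKKKKKR
KKKKKKR
KKKKYKK
After op 6 paint(5,5,K):
BKBWWWW
KKKYYYW
KKKYYYW
KKKKKKR
KKKKKKR
KKKKYKK

Answer: BKBWWWW
KKKYYYW
KKKYYYW
KKKKKKR
KKKKKKR
KKKKYKK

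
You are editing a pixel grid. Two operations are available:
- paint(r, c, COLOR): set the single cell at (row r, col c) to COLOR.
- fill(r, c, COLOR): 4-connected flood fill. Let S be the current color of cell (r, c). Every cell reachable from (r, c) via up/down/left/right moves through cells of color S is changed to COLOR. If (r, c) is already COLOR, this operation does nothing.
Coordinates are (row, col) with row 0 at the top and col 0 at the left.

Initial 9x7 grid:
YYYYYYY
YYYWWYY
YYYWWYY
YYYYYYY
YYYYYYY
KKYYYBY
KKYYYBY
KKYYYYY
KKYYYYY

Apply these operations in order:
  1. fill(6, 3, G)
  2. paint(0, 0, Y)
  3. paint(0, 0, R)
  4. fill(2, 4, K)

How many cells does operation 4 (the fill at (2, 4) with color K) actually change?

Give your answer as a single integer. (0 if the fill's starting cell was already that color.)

Answer: 4

Derivation:
After op 1 fill(6,3,G) [49 cells changed]:
GGGGGGG
GGGWWGG
GGGWWGG
GGGGGGG
GGGGGGG
KKGGGBG
KKGGGBG
KKGGGGG
KKGGGGG
After op 2 paint(0,0,Y):
YGGGGGG
GGGWWGG
GGGWWGG
GGGGGGG
GGGGGGG
KKGGGBG
KKGGGBG
KKGGGGG
KKGGGGG
After op 3 paint(0,0,R):
RGGGGGG
GGGWWGG
GGGWWGG
GGGGGGG
GGGGGGG
KKGGGBG
KKGGGBG
KKGGGGG
KKGGGGG
After op 4 fill(2,4,K) [4 cells changed]:
RGGGGGG
GGGKKGG
GGGKKGG
GGGGGGG
GGGGGGG
KKGGGBG
KKGGGBG
KKGGGGG
KKGGGGG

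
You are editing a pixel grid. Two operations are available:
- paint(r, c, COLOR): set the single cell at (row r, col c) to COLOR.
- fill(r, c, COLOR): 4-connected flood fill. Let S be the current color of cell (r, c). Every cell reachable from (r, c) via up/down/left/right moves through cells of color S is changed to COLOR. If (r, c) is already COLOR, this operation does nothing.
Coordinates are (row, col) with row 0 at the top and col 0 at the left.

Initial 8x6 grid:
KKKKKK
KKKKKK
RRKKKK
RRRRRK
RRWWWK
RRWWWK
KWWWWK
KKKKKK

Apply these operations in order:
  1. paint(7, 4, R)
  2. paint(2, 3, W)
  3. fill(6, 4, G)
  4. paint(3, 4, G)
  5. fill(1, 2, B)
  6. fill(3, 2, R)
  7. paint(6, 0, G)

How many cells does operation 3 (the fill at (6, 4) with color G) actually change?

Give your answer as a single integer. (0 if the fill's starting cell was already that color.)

Answer: 10

Derivation:
After op 1 paint(7,4,R):
KKKKKK
KKKKKK
RRKKKK
RRRRRK
RRWWWK
RRWWWK
KWWWWK
KKKKRK
After op 2 paint(2,3,W):
KKKKKK
KKKKKK
RRKWKK
RRRRRK
RRWWWK
RRWWWK
KWWWWK
KKKKRK
After op 3 fill(6,4,G) [10 cells changed]:
KKKKKK
KKKKKK
RRKWKK
RRRRRK
RRGGGK
RRGGGK
KGGGGK
KKKKRK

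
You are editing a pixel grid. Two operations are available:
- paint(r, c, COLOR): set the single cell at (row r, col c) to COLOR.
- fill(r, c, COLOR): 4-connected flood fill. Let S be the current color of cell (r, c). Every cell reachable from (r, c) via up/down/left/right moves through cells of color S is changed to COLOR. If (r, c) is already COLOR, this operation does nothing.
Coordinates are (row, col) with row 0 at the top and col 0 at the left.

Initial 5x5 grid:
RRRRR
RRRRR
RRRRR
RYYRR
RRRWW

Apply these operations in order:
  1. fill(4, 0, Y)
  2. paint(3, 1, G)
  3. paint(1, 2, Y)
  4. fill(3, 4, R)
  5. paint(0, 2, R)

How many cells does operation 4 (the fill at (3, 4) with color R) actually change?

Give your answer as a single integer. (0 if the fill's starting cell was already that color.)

After op 1 fill(4,0,Y) [21 cells changed]:
YYYYY
YYYYY
YYYYY
YYYYY
YYYWW
After op 2 paint(3,1,G):
YYYYY
YYYYY
YYYYY
YGYYY
YYYWW
After op 3 paint(1,2,Y):
YYYYY
YYYYY
YYYYY
YGYYY
YYYWW
After op 4 fill(3,4,R) [22 cells changed]:
RRRRR
RRRRR
RRRRR
RGRRR
RRRWW

Answer: 22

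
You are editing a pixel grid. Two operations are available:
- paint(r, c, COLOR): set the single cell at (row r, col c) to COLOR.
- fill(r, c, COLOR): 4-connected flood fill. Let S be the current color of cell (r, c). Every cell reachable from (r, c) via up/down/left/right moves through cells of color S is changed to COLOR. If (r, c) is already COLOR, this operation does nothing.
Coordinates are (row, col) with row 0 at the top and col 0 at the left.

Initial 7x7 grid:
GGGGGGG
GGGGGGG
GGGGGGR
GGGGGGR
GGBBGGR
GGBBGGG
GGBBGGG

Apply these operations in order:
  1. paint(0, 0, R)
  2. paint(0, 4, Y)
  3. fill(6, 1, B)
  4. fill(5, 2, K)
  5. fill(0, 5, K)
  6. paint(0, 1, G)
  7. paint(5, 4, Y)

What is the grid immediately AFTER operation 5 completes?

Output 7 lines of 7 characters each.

After op 1 paint(0,0,R):
RGGGGGG
GGGGGGG
GGGGGGR
GGGGGGR
GGBBGGR
GGBBGGG
GGBBGGG
After op 2 paint(0,4,Y):
RGGGYGG
GGGGGGG
GGGGGGR
GGGGGGR
GGBBGGR
GGBBGGG
GGBBGGG
After op 3 fill(6,1,B) [38 cells changed]:
RBBBYBB
BBBBBBB
BBBBBBR
BBBBBBR
BBBBBBR
BBBBBBB
BBBBBBB
After op 4 fill(5,2,K) [44 cells changed]:
RKKKYKK
KKKKKKK
KKKKKKR
KKKKKKR
KKKKKKR
KKKKKKK
KKKKKKK
After op 5 fill(0,5,K) [0 cells changed]:
RKKKYKK
KKKKKKK
KKKKKKR
KKKKKKR
KKKKKKR
KKKKKKK
KKKKKKK

Answer: RKKKYKK
KKKKKKK
KKKKKKR
KKKKKKR
KKKKKKR
KKKKKKK
KKKKKKK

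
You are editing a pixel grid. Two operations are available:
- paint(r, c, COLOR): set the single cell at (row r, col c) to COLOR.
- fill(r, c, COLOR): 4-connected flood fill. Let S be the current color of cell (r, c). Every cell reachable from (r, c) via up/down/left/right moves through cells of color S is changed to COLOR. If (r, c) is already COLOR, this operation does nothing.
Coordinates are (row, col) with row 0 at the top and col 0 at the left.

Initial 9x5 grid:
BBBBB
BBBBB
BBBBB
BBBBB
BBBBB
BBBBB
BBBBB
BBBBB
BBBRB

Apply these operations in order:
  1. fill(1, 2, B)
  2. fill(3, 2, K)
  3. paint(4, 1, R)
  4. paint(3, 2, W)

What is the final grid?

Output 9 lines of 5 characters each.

Answer: KKKKK
KKKKK
KKKKK
KKWKK
KRKKK
KKKKK
KKKKK
KKKKK
KKKRK

Derivation:
After op 1 fill(1,2,B) [0 cells changed]:
BBBBB
BBBBB
BBBBB
BBBBB
BBBBB
BBBBB
BBBBB
BBBBB
BBBRB
After op 2 fill(3,2,K) [44 cells changed]:
KKKKK
KKKKK
KKKKK
KKKKK
KKKKK
KKKKK
KKKKK
KKKKK
KKKRK
After op 3 paint(4,1,R):
KKKKK
KKKKK
KKKKK
KKKKK
KRKKK
KKKKK
KKKKK
KKKKK
KKKRK
After op 4 paint(3,2,W):
KKKKK
KKKKK
KKKKK
KKWKK
KRKKK
KKKKK
KKKKK
KKKKK
KKKRK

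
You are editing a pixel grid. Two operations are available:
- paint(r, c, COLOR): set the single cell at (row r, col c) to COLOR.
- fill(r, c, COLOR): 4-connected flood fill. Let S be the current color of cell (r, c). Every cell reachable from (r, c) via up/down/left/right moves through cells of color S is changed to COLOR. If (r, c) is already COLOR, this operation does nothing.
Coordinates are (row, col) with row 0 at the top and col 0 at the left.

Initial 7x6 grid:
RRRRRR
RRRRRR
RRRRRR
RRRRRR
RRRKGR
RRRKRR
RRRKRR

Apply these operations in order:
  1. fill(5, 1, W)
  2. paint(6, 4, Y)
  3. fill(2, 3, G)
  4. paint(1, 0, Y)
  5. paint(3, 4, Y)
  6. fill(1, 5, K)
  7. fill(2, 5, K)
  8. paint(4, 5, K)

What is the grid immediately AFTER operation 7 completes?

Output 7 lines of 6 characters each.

After op 1 fill(5,1,W) [38 cells changed]:
WWWWWW
WWWWWW
WWWWWW
WWWWWW
WWWKGW
WWWKWW
WWWKWW
After op 2 paint(6,4,Y):
WWWWWW
WWWWWW
WWWWWW
WWWWWW
WWWKGW
WWWKWW
WWWKYW
After op 3 fill(2,3,G) [37 cells changed]:
GGGGGG
GGGGGG
GGGGGG
GGGGGG
GGGKGG
GGGKGG
GGGKYG
After op 4 paint(1,0,Y):
GGGGGG
YGGGGG
GGGGGG
GGGGGG
GGGKGG
GGGKGG
GGGKYG
After op 5 paint(3,4,Y):
GGGGGG
YGGGGG
GGGGGG
GGGGYG
GGGKGG
GGGKGG
GGGKYG
After op 6 fill(1,5,K) [36 cells changed]:
KKKKKK
YKKKKK
KKKKKK
KKKKYK
KKKKKK
KKKKKK
KKKKYK
After op 7 fill(2,5,K) [0 cells changed]:
KKKKKK
YKKKKK
KKKKKK
KKKKYK
KKKKKK
KKKKKK
KKKKYK

Answer: KKKKKK
YKKKKK
KKKKKK
KKKKYK
KKKKKK
KKKKKK
KKKKYK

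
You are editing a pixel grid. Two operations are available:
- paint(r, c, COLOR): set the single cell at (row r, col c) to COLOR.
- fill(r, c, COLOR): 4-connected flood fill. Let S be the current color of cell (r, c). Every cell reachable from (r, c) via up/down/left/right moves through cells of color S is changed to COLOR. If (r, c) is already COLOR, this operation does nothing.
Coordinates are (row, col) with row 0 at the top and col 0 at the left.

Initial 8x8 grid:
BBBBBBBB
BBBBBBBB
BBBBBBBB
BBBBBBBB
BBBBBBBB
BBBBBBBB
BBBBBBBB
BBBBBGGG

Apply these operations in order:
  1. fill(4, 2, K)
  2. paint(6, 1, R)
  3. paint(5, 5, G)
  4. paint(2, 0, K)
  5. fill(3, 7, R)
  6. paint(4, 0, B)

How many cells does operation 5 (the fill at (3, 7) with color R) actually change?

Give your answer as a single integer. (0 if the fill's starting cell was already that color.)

Answer: 59

Derivation:
After op 1 fill(4,2,K) [61 cells changed]:
KKKKKKKK
KKKKKKKK
KKKKKKKK
KKKKKKKK
KKKKKKKK
KKKKKKKK
KKKKKKKK
KKKKKGGG
After op 2 paint(6,1,R):
KKKKKKKK
KKKKKKKK
KKKKKKKK
KKKKKKKK
KKKKKKKK
KKKKKKKK
KRKKKKKK
KKKKKGGG
After op 3 paint(5,5,G):
KKKKKKKK
KKKKKKKK
KKKKKKKK
KKKKKKKK
KKKKKKKK
KKKKKGKK
KRKKKKKK
KKKKKGGG
After op 4 paint(2,0,K):
KKKKKKKK
KKKKKKKK
KKKKKKKK
KKKKKKKK
KKKKKKKK
KKKKKGKK
KRKKKKKK
KKKKKGGG
After op 5 fill(3,7,R) [59 cells changed]:
RRRRRRRR
RRRRRRRR
RRRRRRRR
RRRRRRRR
RRRRRRRR
RRRRRGRR
RRRRRRRR
RRRRRGGG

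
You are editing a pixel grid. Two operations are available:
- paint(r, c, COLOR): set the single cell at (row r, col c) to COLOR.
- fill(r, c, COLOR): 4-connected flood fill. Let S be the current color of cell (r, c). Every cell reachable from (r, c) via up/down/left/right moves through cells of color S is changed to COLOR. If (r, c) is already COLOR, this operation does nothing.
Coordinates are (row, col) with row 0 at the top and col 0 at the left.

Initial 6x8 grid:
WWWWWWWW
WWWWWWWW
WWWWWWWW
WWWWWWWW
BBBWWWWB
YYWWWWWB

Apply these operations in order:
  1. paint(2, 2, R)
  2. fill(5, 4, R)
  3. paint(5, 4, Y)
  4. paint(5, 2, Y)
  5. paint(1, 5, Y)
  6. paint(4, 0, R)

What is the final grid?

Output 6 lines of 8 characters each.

After op 1 paint(2,2,R):
WWWWWWWW
WWWWWWWW
WWRWWWWW
WWWWWWWW
BBBWWWWB
YYWWWWWB
After op 2 fill(5,4,R) [40 cells changed]:
RRRRRRRR
RRRRRRRR
RRRRRRRR
RRRRRRRR
BBBRRRRB
YYRRRRRB
After op 3 paint(5,4,Y):
RRRRRRRR
RRRRRRRR
RRRRRRRR
RRRRRRRR
BBBRRRRB
YYRRYRRB
After op 4 paint(5,2,Y):
RRRRRRRR
RRRRRRRR
RRRRRRRR
RRRRRRRR
BBBRRRRB
YYYRYRRB
After op 5 paint(1,5,Y):
RRRRRRRR
RRRRRYRR
RRRRRRRR
RRRRRRRR
BBBRRRRB
YYYRYRRB
After op 6 paint(4,0,R):
RRRRRRRR
RRRRRYRR
RRRRRRRR
RRRRRRRR
RBBRRRRB
YYYRYRRB

Answer: RRRRRRRR
RRRRRYRR
RRRRRRRR
RRRRRRRR
RBBRRRRB
YYYRYRRB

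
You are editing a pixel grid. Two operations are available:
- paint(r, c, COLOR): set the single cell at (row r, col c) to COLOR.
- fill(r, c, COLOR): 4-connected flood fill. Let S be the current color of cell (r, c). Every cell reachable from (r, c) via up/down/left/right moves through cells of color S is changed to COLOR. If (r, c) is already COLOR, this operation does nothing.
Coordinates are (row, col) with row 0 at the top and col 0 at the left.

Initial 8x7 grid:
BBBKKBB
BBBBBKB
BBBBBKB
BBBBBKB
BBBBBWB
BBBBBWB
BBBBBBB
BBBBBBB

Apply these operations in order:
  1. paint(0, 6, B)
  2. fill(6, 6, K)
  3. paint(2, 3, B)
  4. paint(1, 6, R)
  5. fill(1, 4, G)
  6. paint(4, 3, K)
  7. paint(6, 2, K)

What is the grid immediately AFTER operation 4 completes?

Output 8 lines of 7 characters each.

After op 1 paint(0,6,B):
BBBKKBB
BBBBBKB
BBBBBKB
BBBBBKB
BBBBBWB
BBBBBWB
BBBBBBB
BBBBBBB
After op 2 fill(6,6,K) [49 cells changed]:
KKKKKKK
KKKKKKK
KKKKKKK
KKKKKKK
KKKKKWK
KKKKKWK
KKKKKKK
KKKKKKK
After op 3 paint(2,3,B):
KKKKKKK
KKKKKKK
KKKBKKK
KKKKKKK
KKKKKWK
KKKKKWK
KKKKKKK
KKKKKKK
After op 4 paint(1,6,R):
KKKKKKK
KKKKKKR
KKKBKKK
KKKKKKK
KKKKKWK
KKKKKWK
KKKKKKK
KKKKKKK

Answer: KKKKKKK
KKKKKKR
KKKBKKK
KKKKKKK
KKKKKWK
KKKKKWK
KKKKKKK
KKKKKKK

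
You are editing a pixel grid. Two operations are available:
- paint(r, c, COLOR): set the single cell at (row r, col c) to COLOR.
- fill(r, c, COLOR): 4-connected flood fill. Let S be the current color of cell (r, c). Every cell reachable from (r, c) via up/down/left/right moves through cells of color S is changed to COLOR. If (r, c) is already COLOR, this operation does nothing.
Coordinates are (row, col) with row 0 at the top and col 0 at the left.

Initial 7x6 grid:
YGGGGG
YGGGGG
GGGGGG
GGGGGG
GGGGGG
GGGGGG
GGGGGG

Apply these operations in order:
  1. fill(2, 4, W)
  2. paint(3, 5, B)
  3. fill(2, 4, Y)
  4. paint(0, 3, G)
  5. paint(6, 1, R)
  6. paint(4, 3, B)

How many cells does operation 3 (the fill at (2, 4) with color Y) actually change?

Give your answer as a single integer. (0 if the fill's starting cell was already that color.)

Answer: 39

Derivation:
After op 1 fill(2,4,W) [40 cells changed]:
YWWWWW
YWWWWW
WWWWWW
WWWWWW
WWWWWW
WWWWWW
WWWWWW
After op 2 paint(3,5,B):
YWWWWW
YWWWWW
WWWWWW
WWWWWB
WWWWWW
WWWWWW
WWWWWW
After op 3 fill(2,4,Y) [39 cells changed]:
YYYYYY
YYYYYY
YYYYYY
YYYYYB
YYYYYY
YYYYYY
YYYYYY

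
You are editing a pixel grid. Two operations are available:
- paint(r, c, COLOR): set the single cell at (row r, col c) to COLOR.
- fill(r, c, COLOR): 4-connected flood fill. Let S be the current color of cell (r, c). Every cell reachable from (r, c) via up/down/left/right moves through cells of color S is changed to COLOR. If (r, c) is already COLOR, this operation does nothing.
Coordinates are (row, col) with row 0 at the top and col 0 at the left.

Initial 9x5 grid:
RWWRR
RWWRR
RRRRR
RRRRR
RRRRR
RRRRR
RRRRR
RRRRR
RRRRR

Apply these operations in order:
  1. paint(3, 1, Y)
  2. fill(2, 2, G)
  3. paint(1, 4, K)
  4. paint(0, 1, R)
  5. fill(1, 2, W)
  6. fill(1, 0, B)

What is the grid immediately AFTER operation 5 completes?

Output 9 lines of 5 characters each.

Answer: GRWGG
GWWGK
GGGGG
GYGGG
GGGGG
GGGGG
GGGGG
GGGGG
GGGGG

Derivation:
After op 1 paint(3,1,Y):
RWWRR
RWWRR
RRRRR
RYRRR
RRRRR
RRRRR
RRRRR
RRRRR
RRRRR
After op 2 fill(2,2,G) [40 cells changed]:
GWWGG
GWWGG
GGGGG
GYGGG
GGGGG
GGGGG
GGGGG
GGGGG
GGGGG
After op 3 paint(1,4,K):
GWWGG
GWWGK
GGGGG
GYGGG
GGGGG
GGGGG
GGGGG
GGGGG
GGGGG
After op 4 paint(0,1,R):
GRWGG
GWWGK
GGGGG
GYGGG
GGGGG
GGGGG
GGGGG
GGGGG
GGGGG
After op 5 fill(1,2,W) [0 cells changed]:
GRWGG
GWWGK
GGGGG
GYGGG
GGGGG
GGGGG
GGGGG
GGGGG
GGGGG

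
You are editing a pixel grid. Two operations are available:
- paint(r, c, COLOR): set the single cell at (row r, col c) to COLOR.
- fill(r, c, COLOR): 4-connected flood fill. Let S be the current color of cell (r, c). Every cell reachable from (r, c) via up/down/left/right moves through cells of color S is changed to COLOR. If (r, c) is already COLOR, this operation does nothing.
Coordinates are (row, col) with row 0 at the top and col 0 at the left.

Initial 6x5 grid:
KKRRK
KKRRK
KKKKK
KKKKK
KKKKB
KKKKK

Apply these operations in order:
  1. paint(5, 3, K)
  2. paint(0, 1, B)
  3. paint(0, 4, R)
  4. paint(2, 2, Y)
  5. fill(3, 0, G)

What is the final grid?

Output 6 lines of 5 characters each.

Answer: GBRRR
GGRRG
GGYGG
GGGGG
GGGGB
GGGGG

Derivation:
After op 1 paint(5,3,K):
KKRRK
KKRRK
KKKKK
KKKKK
KKKKB
KKKKK
After op 2 paint(0,1,B):
KBRRK
KKRRK
KKKKK
KKKKK
KKKKB
KKKKK
After op 3 paint(0,4,R):
KBRRR
KKRRK
KKKKK
KKKKK
KKKKB
KKKKK
After op 4 paint(2,2,Y):
KBRRR
KKRRK
KKYKK
KKKKK
KKKKB
KKKKK
After op 5 fill(3,0,G) [22 cells changed]:
GBRRR
GGRRG
GGYGG
GGGGG
GGGGB
GGGGG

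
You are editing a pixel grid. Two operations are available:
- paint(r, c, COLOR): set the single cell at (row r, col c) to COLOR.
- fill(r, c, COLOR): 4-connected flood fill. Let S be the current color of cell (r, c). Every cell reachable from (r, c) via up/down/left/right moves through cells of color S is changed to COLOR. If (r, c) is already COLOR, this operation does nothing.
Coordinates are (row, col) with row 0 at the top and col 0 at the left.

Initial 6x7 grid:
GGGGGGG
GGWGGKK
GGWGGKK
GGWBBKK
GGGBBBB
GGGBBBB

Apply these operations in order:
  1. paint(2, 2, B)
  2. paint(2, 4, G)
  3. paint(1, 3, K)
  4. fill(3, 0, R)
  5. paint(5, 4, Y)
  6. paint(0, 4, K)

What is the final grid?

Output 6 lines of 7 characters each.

Answer: RRRRKRR
RRWKRKK
RRBRRKK
RRWBBKK
RRRBBBB
RRRBYBB

Derivation:
After op 1 paint(2,2,B):
GGGGGGG
GGWGGKK
GGBGGKK
GGWBBKK
GGGBBBB
GGGBBBB
After op 2 paint(2,4,G):
GGGGGGG
GGWGGKK
GGBGGKK
GGWBBKK
GGGBBBB
GGGBBBB
After op 3 paint(1,3,K):
GGGGGGG
GGWKGKK
GGBGGKK
GGWBBKK
GGGBBBB
GGGBBBB
After op 4 fill(3,0,R) [22 cells changed]:
RRRRRRR
RRWKRKK
RRBRRKK
RRWBBKK
RRRBBBB
RRRBBBB
After op 5 paint(5,4,Y):
RRRRRRR
RRWKRKK
RRBRRKK
RRWBBKK
RRRBBBB
RRRBYBB
After op 6 paint(0,4,K):
RRRRKRR
RRWKRKK
RRBRRKK
RRWBBKK
RRRBBBB
RRRBYBB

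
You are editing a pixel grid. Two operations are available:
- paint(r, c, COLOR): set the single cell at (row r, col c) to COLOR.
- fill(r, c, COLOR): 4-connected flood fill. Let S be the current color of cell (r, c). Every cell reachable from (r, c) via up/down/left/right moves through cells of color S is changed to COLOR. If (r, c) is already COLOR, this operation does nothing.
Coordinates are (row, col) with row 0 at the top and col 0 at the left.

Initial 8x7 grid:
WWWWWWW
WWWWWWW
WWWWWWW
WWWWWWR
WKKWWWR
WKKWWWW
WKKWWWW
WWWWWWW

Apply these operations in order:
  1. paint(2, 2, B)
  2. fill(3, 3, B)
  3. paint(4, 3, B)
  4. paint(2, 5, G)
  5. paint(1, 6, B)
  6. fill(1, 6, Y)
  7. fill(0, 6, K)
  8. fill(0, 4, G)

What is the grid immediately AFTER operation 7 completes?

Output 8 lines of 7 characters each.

After op 1 paint(2,2,B):
WWWWWWW
WWWWWWW
WWBWWWW
WWWWWWR
WKKWWWR
WKKWWWW
WKKWWWW
WWWWWWW
After op 2 fill(3,3,B) [47 cells changed]:
BBBBBBB
BBBBBBB
BBBBBBB
BBBBBBR
BKKBBBR
BKKBBBB
BKKBBBB
BBBBBBB
After op 3 paint(4,3,B):
BBBBBBB
BBBBBBB
BBBBBBB
BBBBBBR
BKKBBBR
BKKBBBB
BKKBBBB
BBBBBBB
After op 4 paint(2,5,G):
BBBBBBB
BBBBBBB
BBBBBGB
BBBBBBR
BKKBBBR
BKKBBBB
BKKBBBB
BBBBBBB
After op 5 paint(1,6,B):
BBBBBBB
BBBBBBB
BBBBBGB
BBBBBBR
BKKBBBR
BKKBBBB
BKKBBBB
BBBBBBB
After op 6 fill(1,6,Y) [47 cells changed]:
YYYYYYY
YYYYYYY
YYYYYGY
YYYYYYR
YKKYYYR
YKKYYYY
YKKYYYY
YYYYYYY
After op 7 fill(0,6,K) [47 cells changed]:
KKKKKKK
KKKKKKK
KKKKKGK
KKKKKKR
KKKKKKR
KKKKKKK
KKKKKKK
KKKKKKK

Answer: KKKKKKK
KKKKKKK
KKKKKGK
KKKKKKR
KKKKKKR
KKKKKKK
KKKKKKK
KKKKKKK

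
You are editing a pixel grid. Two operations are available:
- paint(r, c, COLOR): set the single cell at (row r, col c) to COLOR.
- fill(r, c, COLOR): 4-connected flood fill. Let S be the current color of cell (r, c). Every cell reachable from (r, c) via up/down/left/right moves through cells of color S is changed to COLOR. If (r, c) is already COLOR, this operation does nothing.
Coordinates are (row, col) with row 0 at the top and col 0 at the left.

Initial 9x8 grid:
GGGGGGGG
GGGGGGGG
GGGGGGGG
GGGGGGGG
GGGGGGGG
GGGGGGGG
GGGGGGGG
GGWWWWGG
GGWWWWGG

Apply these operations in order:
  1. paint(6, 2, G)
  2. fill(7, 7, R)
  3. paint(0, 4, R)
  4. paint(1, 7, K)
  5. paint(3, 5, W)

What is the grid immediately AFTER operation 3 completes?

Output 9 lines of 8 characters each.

Answer: RRRRRRRR
RRRRRRRR
RRRRRRRR
RRRRRRRR
RRRRRRRR
RRRRRRRR
RRRRRRRR
RRWWWWRR
RRWWWWRR

Derivation:
After op 1 paint(6,2,G):
GGGGGGGG
GGGGGGGG
GGGGGGGG
GGGGGGGG
GGGGGGGG
GGGGGGGG
GGGGGGGG
GGWWWWGG
GGWWWWGG
After op 2 fill(7,7,R) [64 cells changed]:
RRRRRRRR
RRRRRRRR
RRRRRRRR
RRRRRRRR
RRRRRRRR
RRRRRRRR
RRRRRRRR
RRWWWWRR
RRWWWWRR
After op 3 paint(0,4,R):
RRRRRRRR
RRRRRRRR
RRRRRRRR
RRRRRRRR
RRRRRRRR
RRRRRRRR
RRRRRRRR
RRWWWWRR
RRWWWWRR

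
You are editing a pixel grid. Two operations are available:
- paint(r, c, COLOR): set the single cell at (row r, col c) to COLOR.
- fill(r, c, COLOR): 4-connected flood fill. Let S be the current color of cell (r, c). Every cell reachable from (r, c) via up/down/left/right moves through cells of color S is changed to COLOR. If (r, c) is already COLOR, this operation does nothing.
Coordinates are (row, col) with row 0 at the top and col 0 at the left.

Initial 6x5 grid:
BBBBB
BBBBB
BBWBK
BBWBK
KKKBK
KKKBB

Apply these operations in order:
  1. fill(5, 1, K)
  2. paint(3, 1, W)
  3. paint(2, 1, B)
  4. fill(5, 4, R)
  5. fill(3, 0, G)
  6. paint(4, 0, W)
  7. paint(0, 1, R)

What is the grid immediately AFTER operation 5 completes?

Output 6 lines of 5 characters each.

After op 1 fill(5,1,K) [0 cells changed]:
BBBBB
BBBBB
BBWBK
BBWBK
KKKBK
KKKBB
After op 2 paint(3,1,W):
BBBBB
BBBBB
BBWBK
BWWBK
KKKBK
KKKBB
After op 3 paint(2,1,B):
BBBBB
BBBBB
BBWBK
BWWBK
KKKBK
KKKBB
After op 4 fill(5,4,R) [18 cells changed]:
RRRRR
RRRRR
RRWRK
RWWRK
KKKRK
KKKRR
After op 5 fill(3,0,G) [18 cells changed]:
GGGGG
GGGGG
GGWGK
GWWGK
KKKGK
KKKGG

Answer: GGGGG
GGGGG
GGWGK
GWWGK
KKKGK
KKKGG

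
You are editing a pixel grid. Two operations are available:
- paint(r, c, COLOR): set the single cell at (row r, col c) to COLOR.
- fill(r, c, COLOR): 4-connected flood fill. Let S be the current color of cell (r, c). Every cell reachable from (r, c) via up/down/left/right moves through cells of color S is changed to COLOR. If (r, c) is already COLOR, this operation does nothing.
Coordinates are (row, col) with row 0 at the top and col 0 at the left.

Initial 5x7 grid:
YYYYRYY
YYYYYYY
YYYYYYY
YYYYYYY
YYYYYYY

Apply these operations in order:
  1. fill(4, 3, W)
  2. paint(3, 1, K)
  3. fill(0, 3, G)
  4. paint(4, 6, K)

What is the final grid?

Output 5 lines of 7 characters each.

After op 1 fill(4,3,W) [34 cells changed]:
WWWWRWW
WWWWWWW
WWWWWWW
WWWWWWW
WWWWWWW
After op 2 paint(3,1,K):
WWWWRWW
WWWWWWW
WWWWWWW
WKWWWWW
WWWWWWW
After op 3 fill(0,3,G) [33 cells changed]:
GGGGRGG
GGGGGGG
GGGGGGG
GKGGGGG
GGGGGGG
After op 4 paint(4,6,K):
GGGGRGG
GGGGGGG
GGGGGGG
GKGGGGG
GGGGGGK

Answer: GGGGRGG
GGGGGGG
GGGGGGG
GKGGGGG
GGGGGGK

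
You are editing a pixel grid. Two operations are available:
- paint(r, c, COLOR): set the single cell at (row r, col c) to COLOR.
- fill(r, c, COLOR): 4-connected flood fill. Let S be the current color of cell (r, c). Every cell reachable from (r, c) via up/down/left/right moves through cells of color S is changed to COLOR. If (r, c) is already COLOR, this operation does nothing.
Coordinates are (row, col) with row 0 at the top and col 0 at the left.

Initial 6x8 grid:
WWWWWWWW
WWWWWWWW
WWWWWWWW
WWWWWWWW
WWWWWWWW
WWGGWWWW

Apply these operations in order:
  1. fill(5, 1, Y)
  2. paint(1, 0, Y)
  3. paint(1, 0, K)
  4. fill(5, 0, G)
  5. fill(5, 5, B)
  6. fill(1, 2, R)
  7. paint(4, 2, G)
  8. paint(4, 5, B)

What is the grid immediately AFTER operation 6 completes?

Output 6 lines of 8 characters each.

Answer: RRRRRRRR
KRRRRRRR
RRRRRRRR
RRRRRRRR
RRRRRRRR
RRRRRRRR

Derivation:
After op 1 fill(5,1,Y) [46 cells changed]:
YYYYYYYY
YYYYYYYY
YYYYYYYY
YYYYYYYY
YYYYYYYY
YYGGYYYY
After op 2 paint(1,0,Y):
YYYYYYYY
YYYYYYYY
YYYYYYYY
YYYYYYYY
YYYYYYYY
YYGGYYYY
After op 3 paint(1,0,K):
YYYYYYYY
KYYYYYYY
YYYYYYYY
YYYYYYYY
YYYYYYYY
YYGGYYYY
After op 4 fill(5,0,G) [45 cells changed]:
GGGGGGGG
KGGGGGGG
GGGGGGGG
GGGGGGGG
GGGGGGGG
GGGGGGGG
After op 5 fill(5,5,B) [47 cells changed]:
BBBBBBBB
KBBBBBBB
BBBBBBBB
BBBBBBBB
BBBBBBBB
BBBBBBBB
After op 6 fill(1,2,R) [47 cells changed]:
RRRRRRRR
KRRRRRRR
RRRRRRRR
RRRRRRRR
RRRRRRRR
RRRRRRRR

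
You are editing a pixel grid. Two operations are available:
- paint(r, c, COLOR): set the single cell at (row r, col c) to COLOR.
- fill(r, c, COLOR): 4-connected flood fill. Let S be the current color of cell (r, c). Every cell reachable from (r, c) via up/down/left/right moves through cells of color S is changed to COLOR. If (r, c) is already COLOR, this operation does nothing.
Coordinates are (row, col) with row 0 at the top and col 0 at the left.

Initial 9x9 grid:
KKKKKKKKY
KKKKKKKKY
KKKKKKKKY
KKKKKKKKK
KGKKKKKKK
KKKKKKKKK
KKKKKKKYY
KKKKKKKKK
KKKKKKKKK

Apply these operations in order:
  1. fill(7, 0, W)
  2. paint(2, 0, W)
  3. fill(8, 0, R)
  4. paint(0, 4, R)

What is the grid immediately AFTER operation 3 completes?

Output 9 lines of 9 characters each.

After op 1 fill(7,0,W) [75 cells changed]:
WWWWWWWWY
WWWWWWWWY
WWWWWWWWY
WWWWWWWWW
WGWWWWWWW
WWWWWWWWW
WWWWWWWYY
WWWWWWWWW
WWWWWWWWW
After op 2 paint(2,0,W):
WWWWWWWWY
WWWWWWWWY
WWWWWWWWY
WWWWWWWWW
WGWWWWWWW
WWWWWWWWW
WWWWWWWYY
WWWWWWWWW
WWWWWWWWW
After op 3 fill(8,0,R) [75 cells changed]:
RRRRRRRRY
RRRRRRRRY
RRRRRRRRY
RRRRRRRRR
RGRRRRRRR
RRRRRRRRR
RRRRRRRYY
RRRRRRRRR
RRRRRRRRR

Answer: RRRRRRRRY
RRRRRRRRY
RRRRRRRRY
RRRRRRRRR
RGRRRRRRR
RRRRRRRRR
RRRRRRRYY
RRRRRRRRR
RRRRRRRRR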